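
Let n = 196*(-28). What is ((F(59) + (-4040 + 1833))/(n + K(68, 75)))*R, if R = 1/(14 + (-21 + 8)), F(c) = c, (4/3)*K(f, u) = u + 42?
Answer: 8592/21601 ≈ 0.39776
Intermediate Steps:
K(f, u) = 63/2 + 3*u/4 (K(f, u) = 3*(u + 42)/4 = 3*(42 + u)/4 = 63/2 + 3*u/4)
n = -5488
R = 1 (R = 1/(14 - 13) = 1/1 = 1)
((F(59) + (-4040 + 1833))/(n + K(68, 75)))*R = ((59 + (-4040 + 1833))/(-5488 + (63/2 + (3/4)*75)))*1 = ((59 - 2207)/(-5488 + (63/2 + 225/4)))*1 = -2148/(-5488 + 351/4)*1 = -2148/(-21601/4)*1 = -2148*(-4/21601)*1 = (8592/21601)*1 = 8592/21601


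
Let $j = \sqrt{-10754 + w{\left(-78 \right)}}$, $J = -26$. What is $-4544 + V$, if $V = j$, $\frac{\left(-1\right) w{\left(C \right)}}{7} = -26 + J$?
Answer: $-4544 + i \sqrt{10390} \approx -4544.0 + 101.93 i$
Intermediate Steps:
$w{\left(C \right)} = 364$ ($w{\left(C \right)} = - 7 \left(-26 - 26\right) = \left(-7\right) \left(-52\right) = 364$)
$j = i \sqrt{10390}$ ($j = \sqrt{-10754 + 364} = \sqrt{-10390} = i \sqrt{10390} \approx 101.93 i$)
$V = i \sqrt{10390} \approx 101.93 i$
$-4544 + V = -4544 + i \sqrt{10390}$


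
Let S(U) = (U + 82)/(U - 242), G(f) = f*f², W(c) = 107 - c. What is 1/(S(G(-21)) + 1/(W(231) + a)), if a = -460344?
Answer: 4375827404/4226626269 ≈ 1.0353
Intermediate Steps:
G(f) = f³
S(U) = (82 + U)/(-242 + U)
1/(S(G(-21)) + 1/(W(231) + a)) = 1/((82 + (-21)³)/(-242 + (-21)³) + 1/((107 - 1*231) - 460344)) = 1/((82 - 9261)/(-242 - 9261) + 1/((107 - 231) - 460344)) = 1/(-9179/(-9503) + 1/(-124 - 460344)) = 1/(-1/9503*(-9179) + 1/(-460468)) = 1/(9179/9503 - 1/460468) = 1/(4226626269/4375827404) = 4375827404/4226626269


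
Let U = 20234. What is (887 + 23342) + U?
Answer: 44463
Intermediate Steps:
(887 + 23342) + U = (887 + 23342) + 20234 = 24229 + 20234 = 44463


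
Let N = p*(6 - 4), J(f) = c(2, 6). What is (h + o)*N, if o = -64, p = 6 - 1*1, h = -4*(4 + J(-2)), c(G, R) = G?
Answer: -880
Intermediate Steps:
J(f) = 2
h = -24 (h = -4*(4 + 2) = -4*6 = -24)
p = 5 (p = 6 - 1 = 5)
N = 10 (N = 5*(6 - 4) = 5*2 = 10)
(h + o)*N = (-24 - 64)*10 = -88*10 = -880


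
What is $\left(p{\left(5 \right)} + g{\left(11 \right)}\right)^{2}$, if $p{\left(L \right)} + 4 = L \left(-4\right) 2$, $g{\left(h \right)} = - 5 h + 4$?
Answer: $9025$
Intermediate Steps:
$g{\left(h \right)} = 4 - 5 h$
$p{\left(L \right)} = -4 - 8 L$ ($p{\left(L \right)} = -4 + L \left(-4\right) 2 = -4 + - 4 L 2 = -4 - 8 L$)
$\left(p{\left(5 \right)} + g{\left(11 \right)}\right)^{2} = \left(\left(-4 - 40\right) + \left(4 - 55\right)\right)^{2} = \left(-44 - 51\right)^{2} = \left(-95\right)^{2} = 9025$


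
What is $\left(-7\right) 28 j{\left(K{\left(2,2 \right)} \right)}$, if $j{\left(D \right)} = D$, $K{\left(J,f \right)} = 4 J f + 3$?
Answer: $-3724$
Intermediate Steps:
$K{\left(J,f \right)} = 3 + 4 J f$ ($K{\left(J,f \right)} = 4 J f + 3 = 3 + 4 J f$)
$\left(-7\right) 28 j{\left(K{\left(2,2 \right)} \right)} = \left(-7\right) 28 \left(3 + 4 \cdot 2 \cdot 2\right) = - 196 \left(3 + 16\right) = \left(-196\right) 19 = -3724$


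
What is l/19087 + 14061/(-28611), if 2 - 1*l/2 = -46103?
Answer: 789946001/182032719 ≈ 4.3396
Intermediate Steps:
l = 92210 (l = 4 - 2*(-46103) = 4 + 92206 = 92210)
l/19087 + 14061/(-28611) = 92210/19087 + 14061/(-28611) = 92210*(1/19087) + 14061*(-1/28611) = 92210/19087 - 4687/9537 = 789946001/182032719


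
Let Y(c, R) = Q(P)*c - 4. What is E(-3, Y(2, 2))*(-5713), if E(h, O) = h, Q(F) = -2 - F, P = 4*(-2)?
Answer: 17139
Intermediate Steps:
P = -8
Y(c, R) = -4 + 6*c (Y(c, R) = (-2 - 1*(-8))*c - 4 = (-2 + 8)*c - 4 = 6*c - 4 = -4 + 6*c)
E(-3, Y(2, 2))*(-5713) = -3*(-5713) = 17139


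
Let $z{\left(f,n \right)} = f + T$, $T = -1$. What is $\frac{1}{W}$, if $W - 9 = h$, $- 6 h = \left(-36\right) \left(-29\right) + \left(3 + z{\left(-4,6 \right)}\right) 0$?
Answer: $- \frac{1}{165} \approx -0.0060606$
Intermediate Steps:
$z{\left(f,n \right)} = -1 + f$ ($z{\left(f,n \right)} = f - 1 = -1 + f$)
$h = -174$ ($h = - \frac{\left(-36\right) \left(-29\right) + \left(3 - 5\right) 0}{6} = - \frac{1044 + \left(3 - 5\right) 0}{6} = - \frac{1044 - 0}{6} = - \frac{1044 + 0}{6} = \left(- \frac{1}{6}\right) 1044 = -174$)
$W = -165$ ($W = 9 - 174 = -165$)
$\frac{1}{W} = \frac{1}{-165} = - \frac{1}{165}$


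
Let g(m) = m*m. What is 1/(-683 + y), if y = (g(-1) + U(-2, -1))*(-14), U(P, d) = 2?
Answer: -1/725 ≈ -0.0013793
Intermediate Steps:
g(m) = m²
y = -42 (y = ((-1)² + 2)*(-14) = (1 + 2)*(-14) = 3*(-14) = -42)
1/(-683 + y) = 1/(-683 - 42) = 1/(-725) = -1/725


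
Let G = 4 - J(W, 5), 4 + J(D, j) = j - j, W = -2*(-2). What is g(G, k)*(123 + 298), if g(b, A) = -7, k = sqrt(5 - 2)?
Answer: -2947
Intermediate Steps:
W = 4
J(D, j) = -4 (J(D, j) = -4 + (j - j) = -4 + 0 = -4)
G = 8 (G = 4 - 1*(-4) = 4 + 4 = 8)
k = sqrt(3) ≈ 1.7320
g(G, k)*(123 + 298) = -7*(123 + 298) = -7*421 = -2947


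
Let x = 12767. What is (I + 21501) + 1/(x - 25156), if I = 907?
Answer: 277612711/12389 ≈ 22408.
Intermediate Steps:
(I + 21501) + 1/(x - 25156) = (907 + 21501) + 1/(12767 - 25156) = 22408 + 1/(-12389) = 22408 - 1/12389 = 277612711/12389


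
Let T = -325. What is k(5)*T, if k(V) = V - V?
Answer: 0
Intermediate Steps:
k(V) = 0
k(5)*T = 0*(-325) = 0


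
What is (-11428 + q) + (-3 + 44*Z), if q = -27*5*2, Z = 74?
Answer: -8445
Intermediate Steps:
q = -270 (q = -135*2 = -270)
(-11428 + q) + (-3 + 44*Z) = (-11428 - 270) + (-3 + 44*74) = -11698 + (-3 + 3256) = -11698 + 3253 = -8445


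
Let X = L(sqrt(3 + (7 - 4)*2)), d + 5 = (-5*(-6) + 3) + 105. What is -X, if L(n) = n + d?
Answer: -136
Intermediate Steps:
d = 133 (d = -5 + ((-5*(-6) + 3) + 105) = -5 + ((30 + 3) + 105) = -5 + (33 + 105) = -5 + 138 = 133)
L(n) = 133 + n (L(n) = n + 133 = 133 + n)
X = 136 (X = 133 + sqrt(3 + (7 - 4)*2) = 133 + sqrt(3 + 3*2) = 133 + sqrt(3 + 6) = 133 + sqrt(9) = 133 + 3 = 136)
-X = -1*136 = -136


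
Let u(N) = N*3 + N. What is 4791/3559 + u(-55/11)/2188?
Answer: 2602882/1946773 ≈ 1.3370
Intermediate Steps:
u(N) = 4*N (u(N) = 3*N + N = 4*N)
4791/3559 + u(-55/11)/2188 = 4791/3559 + (4*(-55/11))/2188 = 4791*(1/3559) + (4*(-55*1/11))*(1/2188) = 4791/3559 + (4*(-5))*(1/2188) = 4791/3559 - 20*1/2188 = 4791/3559 - 5/547 = 2602882/1946773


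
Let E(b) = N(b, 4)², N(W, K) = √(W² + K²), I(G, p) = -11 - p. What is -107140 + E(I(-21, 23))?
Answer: -105968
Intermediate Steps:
N(W, K) = √(K² + W²)
E(b) = 16 + b² (E(b) = (√(4² + b²))² = (√(16 + b²))² = 16 + b²)
-107140 + E(I(-21, 23)) = -107140 + (16 + (-11 - 1*23)²) = -107140 + (16 + (-11 - 23)²) = -107140 + (16 + (-34)²) = -107140 + (16 + 1156) = -107140 + 1172 = -105968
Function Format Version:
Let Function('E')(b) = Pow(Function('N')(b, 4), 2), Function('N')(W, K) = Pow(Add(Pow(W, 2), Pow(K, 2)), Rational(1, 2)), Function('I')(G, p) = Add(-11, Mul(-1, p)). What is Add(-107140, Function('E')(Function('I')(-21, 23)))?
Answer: -105968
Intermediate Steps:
Function('N')(W, K) = Pow(Add(Pow(K, 2), Pow(W, 2)), Rational(1, 2))
Function('E')(b) = Add(16, Pow(b, 2)) (Function('E')(b) = Pow(Pow(Add(Pow(4, 2), Pow(b, 2)), Rational(1, 2)), 2) = Pow(Pow(Add(16, Pow(b, 2)), Rational(1, 2)), 2) = Add(16, Pow(b, 2)))
Add(-107140, Function('E')(Function('I')(-21, 23))) = Add(-107140, Add(16, Pow(Add(-11, Mul(-1, 23)), 2))) = Add(-107140, Add(16, Pow(Add(-11, -23), 2))) = Add(-107140, Add(16, Pow(-34, 2))) = Add(-107140, Add(16, 1156)) = Add(-107140, 1172) = -105968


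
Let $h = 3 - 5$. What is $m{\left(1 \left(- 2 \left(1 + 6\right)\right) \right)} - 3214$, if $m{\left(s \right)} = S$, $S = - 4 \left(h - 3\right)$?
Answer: $-3194$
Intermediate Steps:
$h = -2$ ($h = 3 - 5 = -2$)
$S = 20$ ($S = - 4 \left(-2 - 3\right) = \left(-4\right) \left(-5\right) = 20$)
$m{\left(s \right)} = 20$
$m{\left(1 \left(- 2 \left(1 + 6\right)\right) \right)} - 3214 = 20 - 3214 = -3194$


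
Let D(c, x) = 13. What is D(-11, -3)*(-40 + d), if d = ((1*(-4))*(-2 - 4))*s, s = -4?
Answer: -1768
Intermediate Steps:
d = -96 (d = ((1*(-4))*(-2 - 4))*(-4) = -4*(-6)*(-4) = 24*(-4) = -96)
D(-11, -3)*(-40 + d) = 13*(-40 - 96) = 13*(-136) = -1768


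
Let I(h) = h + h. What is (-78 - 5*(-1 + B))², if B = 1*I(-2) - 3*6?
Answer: 1369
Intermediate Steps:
I(h) = 2*h
B = -22 (B = 1*(2*(-2)) - 3*6 = 1*(-4) - 18 = -4 - 18 = -22)
(-78 - 5*(-1 + B))² = (-78 - 5*(-1 - 22))² = (-78 - 5*(-23))² = (-78 + 115)² = 37² = 1369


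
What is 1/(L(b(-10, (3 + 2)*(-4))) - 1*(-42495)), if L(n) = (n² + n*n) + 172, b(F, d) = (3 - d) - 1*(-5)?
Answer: 1/44235 ≈ 2.2607e-5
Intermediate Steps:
b(F, d) = 8 - d (b(F, d) = (3 - d) + 5 = 8 - d)
L(n) = 172 + 2*n² (L(n) = (n² + n²) + 172 = 2*n² + 172 = 172 + 2*n²)
1/(L(b(-10, (3 + 2)*(-4))) - 1*(-42495)) = 1/((172 + 2*(8 - (3 + 2)*(-4))²) - 1*(-42495)) = 1/((172 + 2*(8 - 5*(-4))²) + 42495) = 1/((172 + 2*(8 - 1*(-20))²) + 42495) = 1/((172 + 2*(8 + 20)²) + 42495) = 1/((172 + 2*28²) + 42495) = 1/((172 + 2*784) + 42495) = 1/((172 + 1568) + 42495) = 1/(1740 + 42495) = 1/44235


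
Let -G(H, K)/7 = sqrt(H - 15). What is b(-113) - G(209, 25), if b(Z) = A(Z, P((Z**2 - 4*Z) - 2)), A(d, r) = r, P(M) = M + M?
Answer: 26438 + 7*sqrt(194) ≈ 26536.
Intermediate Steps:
P(M) = 2*M
b(Z) = -4 - 8*Z + 2*Z**2 (b(Z) = 2*((Z**2 - 4*Z) - 2) = 2*(-2 + Z**2 - 4*Z) = -4 - 8*Z + 2*Z**2)
G(H, K) = -7*sqrt(-15 + H) (G(H, K) = -7*sqrt(H - 15) = -7*sqrt(-15 + H))
b(-113) - G(209, 25) = (-4 - 8*(-113) + 2*(-113)**2) - (-7)*sqrt(-15 + 209) = (-4 + 904 + 2*12769) - (-7)*sqrt(194) = (-4 + 904 + 25538) + 7*sqrt(194) = 26438 + 7*sqrt(194)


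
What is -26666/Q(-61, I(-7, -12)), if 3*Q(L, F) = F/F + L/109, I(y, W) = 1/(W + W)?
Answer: -1453297/8 ≈ -1.8166e+5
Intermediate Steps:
I(y, W) = 1/(2*W)
Q(L, F) = ⅓ + L/327 (Q(L, F) = (F/F + L/109)/3 = (1 + L*(1/109))/3 = (1 + L/109)/3 = ⅓ + L/327)
-26666/Q(-61, I(-7, -12)) = -26666/(⅓ + (1/327)*(-61)) = -26666/(⅓ - 61/327) = -26666/16/109 = -26666*109/16 = -1453297/8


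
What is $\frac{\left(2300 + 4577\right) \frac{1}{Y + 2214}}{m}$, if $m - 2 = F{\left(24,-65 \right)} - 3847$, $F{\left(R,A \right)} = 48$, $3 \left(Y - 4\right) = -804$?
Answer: $- \frac{529}{569550} \approx -0.0009288$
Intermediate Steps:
$Y = -264$ ($Y = 4 + \frac{1}{3} \left(-804\right) = 4 - 268 = -264$)
$m = -3797$ ($m = 2 + \left(48 - 3847\right) = 2 - 3799 = -3797$)
$\frac{\left(2300 + 4577\right) \frac{1}{Y + 2214}}{m} = \frac{\left(2300 + 4577\right) \frac{1}{-264 + 2214}}{-3797} = \frac{6877}{1950} \left(- \frac{1}{3797}\right) = 6877 \cdot \frac{1}{1950} \left(- \frac{1}{3797}\right) = \frac{529}{150} \left(- \frac{1}{3797}\right) = - \frac{529}{569550}$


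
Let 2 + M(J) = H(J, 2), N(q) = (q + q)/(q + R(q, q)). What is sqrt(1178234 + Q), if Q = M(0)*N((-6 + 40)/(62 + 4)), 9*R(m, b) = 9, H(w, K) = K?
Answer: sqrt(1178234) ≈ 1085.5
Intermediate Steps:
R(m, b) = 1 (R(m, b) = (1/9)*9 = 1)
N(q) = 2*q/(1 + q) (N(q) = (q + q)/(q + 1) = (2*q)/(1 + q) = 2*q/(1 + q))
M(J) = 0 (M(J) = -2 + 2 = 0)
Q = 0 (Q = 0*(2*((-6 + 40)/(62 + 4))/(1 + (-6 + 40)/(62 + 4))) = 0*(2*(34/66)/(1 + 34/66)) = 0*(2*(34*(1/66))/(1 + 34*(1/66))) = 0*(2*(17/33)/(1 + 17/33)) = 0*(2*(17/33)/(50/33)) = 0*(2*(17/33)*(33/50)) = 0*(17/25) = 0)
sqrt(1178234 + Q) = sqrt(1178234 + 0) = sqrt(1178234)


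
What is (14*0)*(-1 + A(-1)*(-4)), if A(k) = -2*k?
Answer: 0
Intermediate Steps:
(14*0)*(-1 + A(-1)*(-4)) = (14*0)*(-1 - 2*(-1)*(-4)) = 0*(-1 + 2*(-4)) = 0*(-1 - 8) = 0*(-9) = 0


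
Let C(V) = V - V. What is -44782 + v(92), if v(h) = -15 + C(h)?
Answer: -44797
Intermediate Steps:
C(V) = 0
v(h) = -15 (v(h) = -15 + 0 = -15)
-44782 + v(92) = -44782 - 15 = -44797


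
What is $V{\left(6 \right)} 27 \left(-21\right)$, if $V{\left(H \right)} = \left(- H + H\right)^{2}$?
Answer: $0$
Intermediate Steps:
$V{\left(H \right)} = 0$ ($V{\left(H \right)} = 0^{2} = 0$)
$V{\left(6 \right)} 27 \left(-21\right) = 0 \cdot 27 \left(-21\right) = 0 \left(-21\right) = 0$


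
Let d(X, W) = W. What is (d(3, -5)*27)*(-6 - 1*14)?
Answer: 2700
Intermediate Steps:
(d(3, -5)*27)*(-6 - 1*14) = (-5*27)*(-6 - 1*14) = -135*(-6 - 14) = -135*(-20) = 2700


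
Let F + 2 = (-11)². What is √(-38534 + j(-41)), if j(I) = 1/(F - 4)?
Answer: I*√509612035/115 ≈ 196.3*I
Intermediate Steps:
F = 119 (F = -2 + (-11)² = -2 + 121 = 119)
j(I) = 1/115 (j(I) = 1/(119 - 4) = 1/115)
√(-38534 + j(-41)) = √(-38534 + 1/115) = √(-4431409/115) = I*√509612035/115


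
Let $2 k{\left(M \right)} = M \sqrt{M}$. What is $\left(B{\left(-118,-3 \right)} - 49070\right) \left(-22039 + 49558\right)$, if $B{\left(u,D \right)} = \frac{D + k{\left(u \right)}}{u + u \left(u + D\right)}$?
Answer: $- \frac{6373686625119}{4720} - \frac{9173 i \sqrt{118}}{80} \approx -1.3504 \cdot 10^{9} - 1245.6 i$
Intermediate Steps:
$k{\left(M \right)} = \frac{M^{\frac{3}{2}}}{2}$ ($k{\left(M \right)} = \frac{M \sqrt{M}}{2} = \frac{M^{\frac{3}{2}}}{2}$)
$B{\left(u,D \right)} = \frac{D + \frac{u^{\frac{3}{2}}}{2}}{u + u \left(D + u\right)}$ ($B{\left(u,D \right)} = \frac{D + \frac{u^{\frac{3}{2}}}{2}}{u + u \left(u + D\right)} = \frac{D + \frac{u^{\frac{3}{2}}}{2}}{u + u \left(D + u\right)}$)
$\left(B{\left(-118,-3 \right)} - 49070\right) \left(-22039 + 49558\right) = \left(\frac{-3 + \frac{\left(-118\right)^{\frac{3}{2}}}{2}}{\left(-118\right) \left(1 - 3 - 118\right)} - 49070\right) \left(-22039 + 49558\right) = \left(- \frac{-3 + \frac{\left(-118\right) i \sqrt{118}}{2}}{118 \left(-120\right)} - 49070\right) 27519 = \left(\left(- \frac{1}{118}\right) \left(- \frac{1}{120}\right) \left(-3 - 59 i \sqrt{118}\right) - 49070\right) 27519 = \left(\left(- \frac{1}{4720} - \frac{i \sqrt{118}}{240}\right) - 49070\right) 27519 = \left(- \frac{231610401}{4720} - \frac{i \sqrt{118}}{240}\right) 27519 = - \frac{6373686625119}{4720} - \frac{9173 i \sqrt{118}}{80}$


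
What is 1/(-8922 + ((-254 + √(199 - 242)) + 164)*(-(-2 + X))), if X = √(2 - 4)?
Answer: -1/(8922 + (2 - I*√2)*(90 - I*√43)) ≈ -0.00010995 - 1.6977e-6*I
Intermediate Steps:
X = I*√2 (X = √(-2) = I*√2 ≈ 1.4142*I)
1/(-8922 + ((-254 + √(199 - 242)) + 164)*(-(-2 + X))) = 1/(-8922 + ((-254 + √(199 - 242)) + 164)*(-(-2 + I*√2))) = 1/(-8922 + ((-254 + √(-43)) + 164)*(2 - I*√2)) = 1/(-8922 + ((-254 + I*√43) + 164)*(2 - I*√2)) = 1/(-8922 + (-90 + I*√43)*(2 - I*√2))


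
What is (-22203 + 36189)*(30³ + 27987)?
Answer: 769048182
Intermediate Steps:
(-22203 + 36189)*(30³ + 27987) = 13986*(27000 + 27987) = 13986*54987 = 769048182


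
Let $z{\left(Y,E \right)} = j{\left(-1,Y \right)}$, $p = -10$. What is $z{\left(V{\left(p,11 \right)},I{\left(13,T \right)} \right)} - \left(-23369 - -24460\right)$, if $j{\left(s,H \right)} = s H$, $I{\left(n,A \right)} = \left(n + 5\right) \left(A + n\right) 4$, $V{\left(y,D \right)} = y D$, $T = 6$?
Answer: $-981$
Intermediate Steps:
$V{\left(y,D \right)} = D y$
$I{\left(n,A \right)} = 4 \left(5 + n\right) \left(A + n\right)$ ($I{\left(n,A \right)} = \left(5 + n\right) \left(A + n\right) 4 = 4 \left(5 + n\right) \left(A + n\right)$)
$j{\left(s,H \right)} = H s$
$z{\left(Y,E \right)} = - Y$ ($z{\left(Y,E \right)} = Y \left(-1\right) = - Y$)
$z{\left(V{\left(p,11 \right)},I{\left(13,T \right)} \right)} - \left(-23369 - -24460\right) = - 11 \left(-10\right) - \left(-23369 - -24460\right) = \left(-1\right) \left(-110\right) - \left(-23369 + 24460\right) = 110 - 1091 = -981$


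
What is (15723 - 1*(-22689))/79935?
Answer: 12804/26645 ≈ 0.48054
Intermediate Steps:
(15723 - 1*(-22689))/79935 = (15723 + 22689)*(1/79935) = 38412*(1/79935) = 12804/26645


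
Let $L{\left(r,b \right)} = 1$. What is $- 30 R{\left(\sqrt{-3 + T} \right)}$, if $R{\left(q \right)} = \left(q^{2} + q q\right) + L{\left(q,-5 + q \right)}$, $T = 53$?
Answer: $-3030$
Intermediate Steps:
$R{\left(q \right)} = 1 + 2 q^{2}$ ($R{\left(q \right)} = \left(q^{2} + q q\right) + 1 = \left(q^{2} + q^{2}\right) + 1 = 2 q^{2} + 1 = 1 + 2 q^{2}$)
$- 30 R{\left(\sqrt{-3 + T} \right)} = - 30 \left(1 + 2 \left(\sqrt{-3 + 53}\right)^{2}\right) = - 30 \left(1 + 2 \left(\sqrt{50}\right)^{2}\right) = - 30 \left(1 + 2 \left(5 \sqrt{2}\right)^{2}\right) = - 30 \left(1 + 2 \cdot 50\right) = - 30 \left(1 + 100\right) = \left(-30\right) 101 = -3030$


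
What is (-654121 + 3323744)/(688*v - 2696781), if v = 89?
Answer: -2669623/2635549 ≈ -1.0129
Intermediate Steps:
(-654121 + 3323744)/(688*v - 2696781) = (-654121 + 3323744)/(688*89 - 2696781) = 2669623/(61232 - 2696781) = 2669623/(-2635549) = 2669623*(-1/2635549) = -2669623/2635549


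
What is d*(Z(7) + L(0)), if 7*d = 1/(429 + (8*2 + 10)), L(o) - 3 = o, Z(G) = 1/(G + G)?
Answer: 43/44590 ≈ 0.00096434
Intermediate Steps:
Z(G) = 1/(2*G)
L(o) = 3 + o
d = 1/3185 (d = 1/(7*(429 + (8*2 + 10))) = 1/(7*(429 + (16 + 10))) = 1/(7*(429 + 26)) = (1/7)/455 = (1/7)*(1/455) = 1/3185 ≈ 0.00031397)
d*(Z(7) + L(0)) = ((1/2)/7 + (3 + 0))/3185 = ((1/2)*(1/7) + 3)/3185 = (1/14 + 3)/3185 = (1/3185)*(43/14) = 43/44590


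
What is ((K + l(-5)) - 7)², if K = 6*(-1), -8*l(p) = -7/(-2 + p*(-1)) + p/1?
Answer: 21025/144 ≈ 146.01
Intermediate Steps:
l(p) = -p/8 + 7/(8*(-2 - p)) (l(p) = -(-7/(-2 + p*(-1)) + p/1)/8 = -(-7/(-2 - p) + p*1)/8 = -(-7/(-2 - p) + p)/8 = -(p - 7/(-2 - p))/8 = -p/8 + 7/(8*(-2 - p)))
K = -6
((K + l(-5)) - 7)² = ((-6 + (-7 - 1*(-5)² - 2*(-5))/(8*(2 - 5))) - 7)² = ((-6 + (⅛)*(-7 - 1*25 + 10)/(-3)) - 7)² = ((-6 + (⅛)*(-⅓)*(-7 - 25 + 10)) - 7)² = ((-6 + (⅛)*(-⅓)*(-22)) - 7)² = ((-6 + 11/12) - 7)² = (-61/12 - 7)² = (-145/12)² = 21025/144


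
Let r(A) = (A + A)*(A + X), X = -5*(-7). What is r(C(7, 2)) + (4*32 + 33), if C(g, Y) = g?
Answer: 749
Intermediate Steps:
X = 35
r(A) = 2*A*(35 + A) (r(A) = (A + A)*(A + 35) = (2*A)*(35 + A) = 2*A*(35 + A))
r(C(7, 2)) + (4*32 + 33) = 2*7*(35 + 7) + (4*32 + 33) = 2*7*42 + (128 + 33) = 588 + 161 = 749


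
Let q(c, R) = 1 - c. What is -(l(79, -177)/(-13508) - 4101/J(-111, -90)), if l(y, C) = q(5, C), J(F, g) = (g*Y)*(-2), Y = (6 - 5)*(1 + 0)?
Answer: 4616299/202620 ≈ 22.783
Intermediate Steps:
Y = 1 (Y = 1*1 = 1)
J(F, g) = -2*g (J(F, g) = (g*1)*(-2) = g*(-2) = -2*g)
l(y, C) = -4 (l(y, C) = 1 - 1*5 = 1 - 5 = -4)
-(l(79, -177)/(-13508) - 4101/J(-111, -90)) = -(-4/(-13508) - 4101/((-2*(-90)))) = -(-4*(-1/13508) - 4101/180) = -(1/3377 - 4101*1/180) = -(1/3377 - 1367/60) = -1*(-4616299/202620) = 4616299/202620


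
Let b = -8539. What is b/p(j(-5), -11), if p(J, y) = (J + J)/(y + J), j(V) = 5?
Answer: 25617/5 ≈ 5123.4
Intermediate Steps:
p(J, y) = 2*J/(J + y) (p(J, y) = (2*J)/(J + y) = 2*J/(J + y))
b/p(j(-5), -11) = -8539/(2*5/(5 - 11)) = -8539/(2*5/(-6)) = -8539/(2*5*(-⅙)) = -8539/(-5/3) = -8539*(-⅗) = 25617/5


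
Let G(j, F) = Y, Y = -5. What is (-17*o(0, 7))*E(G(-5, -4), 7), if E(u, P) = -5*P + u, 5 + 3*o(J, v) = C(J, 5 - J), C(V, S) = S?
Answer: 0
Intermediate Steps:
G(j, F) = -5
o(J, v) = -J/3 (o(J, v) = -5/3 + (5 - J)/3 = -5/3 + (5/3 - J/3) = -J/3)
E(u, P) = u - 5*P
(-17*o(0, 7))*E(G(-5, -4), 7) = (-(-17)*0/3)*(-5 - 5*7) = (-17*0)*(-5 - 35) = 0*(-40) = 0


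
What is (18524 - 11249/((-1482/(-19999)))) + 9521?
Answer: -183406061/1482 ≈ -1.2376e+5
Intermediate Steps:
(18524 - 11249/((-1482/(-19999)))) + 9521 = (18524 - 11249/((-1482*(-1/19999)))) + 9521 = (18524 - 11249/1482/19999) + 9521 = (18524 - 11249*19999/1482) + 9521 = (18524 - 224968751/1482) + 9521 = -197516183/1482 + 9521 = -183406061/1482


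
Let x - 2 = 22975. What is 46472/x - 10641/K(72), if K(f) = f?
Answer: -724181/4968 ≈ -145.77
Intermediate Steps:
x = 22977 (x = 2 + 22975 = 22977)
46472/x - 10641/K(72) = 46472/22977 - 10641/72 = 46472*(1/22977) - 10641*1/72 = 1256/621 - 3547/24 = -724181/4968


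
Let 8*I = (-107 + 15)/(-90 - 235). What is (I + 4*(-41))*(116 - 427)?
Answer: 33145447/650 ≈ 50993.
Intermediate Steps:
I = 23/650 (I = ((-107 + 15)/(-90 - 235))/8 = (-92/(-325))/8 = (-92*(-1/325))/8 = (⅛)*(92/325) = 23/650 ≈ 0.035385)
(I + 4*(-41))*(116 - 427) = (23/650 + 4*(-41))*(116 - 427) = (23/650 - 164)*(-311) = -106577/650*(-311) = 33145447/650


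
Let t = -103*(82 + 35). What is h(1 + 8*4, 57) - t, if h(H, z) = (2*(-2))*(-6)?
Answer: 12075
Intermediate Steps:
h(H, z) = 24 (h(H, z) = -4*(-6) = 24)
t = -12051 (t = -103*117 = -12051)
h(1 + 8*4, 57) - t = 24 - 1*(-12051) = 24 + 12051 = 12075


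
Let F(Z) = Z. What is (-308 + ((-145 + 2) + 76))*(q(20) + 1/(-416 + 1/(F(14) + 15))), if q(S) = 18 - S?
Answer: 3019375/4021 ≈ 750.90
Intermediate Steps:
(-308 + ((-145 + 2) + 76))*(q(20) + 1/(-416 + 1/(F(14) + 15))) = (-308 + ((-145 + 2) + 76))*((18 - 1*20) + 1/(-416 + 1/(14 + 15))) = (-308 + (-143 + 76))*((18 - 20) + 1/(-416 + 1/29)) = (-308 - 67)*(-2 + 1/(-416 + 1/29)) = -375*(-2 + 1/(-12063/29)) = -375*(-2 - 29/12063) = -375*(-24155/12063) = 3019375/4021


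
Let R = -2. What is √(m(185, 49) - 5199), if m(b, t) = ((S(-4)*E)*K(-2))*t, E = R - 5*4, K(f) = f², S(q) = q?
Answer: √12049 ≈ 109.77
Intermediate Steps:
E = -22 (E = -2 - 5*4 = -2 - 20 = -22)
m(b, t) = 352*t (m(b, t) = (-4*(-22)*(-2)²)*t = (88*4)*t = 352*t)
√(m(185, 49) - 5199) = √(352*49 - 5199) = √(17248 - 5199) = √12049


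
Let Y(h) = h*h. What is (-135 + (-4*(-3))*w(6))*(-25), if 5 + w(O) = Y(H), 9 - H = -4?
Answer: -45825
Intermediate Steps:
H = 13 (H = 9 - 1*(-4) = 9 + 4 = 13)
Y(h) = h²
w(O) = 164 (w(O) = -5 + 13² = -5 + 169 = 164)
(-135 + (-4*(-3))*w(6))*(-25) = (-135 - 4*(-3)*164)*(-25) = (-135 + 12*164)*(-25) = (-135 + 1968)*(-25) = 1833*(-25) = -45825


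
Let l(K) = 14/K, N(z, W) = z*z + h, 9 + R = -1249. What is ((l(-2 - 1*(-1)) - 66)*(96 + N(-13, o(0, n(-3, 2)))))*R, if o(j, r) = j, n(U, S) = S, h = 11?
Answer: 27776640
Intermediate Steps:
R = -1258 (R = -9 - 1249 = -1258)
N(z, W) = 11 + z² (N(z, W) = z*z + 11 = z² + 11 = 11 + z²)
((l(-2 - 1*(-1)) - 66)*(96 + N(-13, o(0, n(-3, 2)))))*R = ((14/(-2 - 1*(-1)) - 66)*(96 + (11 + (-13)²)))*(-1258) = ((14/(-2 + 1) - 66)*(96 + (11 + 169)))*(-1258) = ((14/(-1) - 66)*(96 + 180))*(-1258) = ((14*(-1) - 66)*276)*(-1258) = ((-14 - 66)*276)*(-1258) = -80*276*(-1258) = -22080*(-1258) = 27776640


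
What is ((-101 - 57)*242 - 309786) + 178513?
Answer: -169509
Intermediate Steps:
((-101 - 57)*242 - 309786) + 178513 = (-158*242 - 309786) + 178513 = (-38236 - 309786) + 178513 = -348022 + 178513 = -169509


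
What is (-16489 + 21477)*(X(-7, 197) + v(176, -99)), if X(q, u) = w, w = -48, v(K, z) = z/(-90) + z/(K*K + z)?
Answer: -3283533062/14035 ≈ -2.3395e+5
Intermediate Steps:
v(K, z) = -z/90 + z/(z + K²) (v(K, z) = z*(-1/90) + z/(K² + z) = -z/90 + z/(z + K²))
X(q, u) = -48
(-16489 + 21477)*(X(-7, 197) + v(176, -99)) = (-16489 + 21477)*(-48 + (1/90)*(-99)*(90 - 1*(-99) - 1*176²)/(-99 + 176²)) = 4988*(-48 + (1/90)*(-99)*(90 + 99 - 1*30976)/(-99 + 30976)) = 4988*(-48 + (1/90)*(-99)*(90 + 99 - 30976)/30877) = 4988*(-48 + (1/90)*(-99)*(1/30877)*(-30787)) = 4988*(-48 + 30787/28070) = 4988*(-1316573/28070) = -3283533062/14035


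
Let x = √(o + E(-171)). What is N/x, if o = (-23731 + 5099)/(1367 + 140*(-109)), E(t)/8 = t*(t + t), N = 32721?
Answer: 32721*√22575923690430/3249971020 ≈ 47.838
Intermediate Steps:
E(t) = 16*t² (E(t) = 8*(t*(t + t)) = 8*(t*(2*t)) = 8*(2*t²) = 16*t²)
o = 18632/13893 (o = -18632/(1367 - 15260) = -18632/(-13893) = -18632*(-1/13893) = 18632/13893 ≈ 1.3411)
x = 2*√22575923690430/13893 (x = √(18632/13893 + 16*(-171)²) = √(18632/13893 + 16*29241) = √(18632/13893 + 467856) = √(6499942040/13893) = 2*√22575923690430/13893 ≈ 684.00)
N/x = 32721/((2*√22575923690430/13893)) = 32721*(√22575923690430/3249971020) = 32721*√22575923690430/3249971020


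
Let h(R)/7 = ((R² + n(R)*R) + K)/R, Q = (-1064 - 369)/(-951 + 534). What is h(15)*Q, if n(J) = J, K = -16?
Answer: 4353454/6255 ≈ 696.00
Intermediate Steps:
Q = 1433/417 (Q = -1433/(-417) = -1433*(-1/417) = 1433/417 ≈ 3.4365)
h(R) = 7*(-16 + 2*R²)/R (h(R) = 7*(((R² + R*R) - 16)/R) = 7*(((R² + R²) - 16)/R) = 7*((2*R² - 16)/R) = 7*((-16 + 2*R²)/R) = 7*(-16 + 2*R²)/R)
h(15)*Q = (-112/15 + 14*15)*(1433/417) = (-112*1/15 + 210)*(1433/417) = (-112/15 + 210)*(1433/417) = (3038/15)*(1433/417) = 4353454/6255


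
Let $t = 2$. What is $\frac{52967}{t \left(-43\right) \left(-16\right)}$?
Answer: $\frac{52967}{1376} \approx 38.493$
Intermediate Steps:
$\frac{52967}{t \left(-43\right) \left(-16\right)} = \frac{52967}{2 \left(-43\right) \left(-16\right)} = \frac{52967}{\left(-86\right) \left(-16\right)} = \frac{52967}{1376}$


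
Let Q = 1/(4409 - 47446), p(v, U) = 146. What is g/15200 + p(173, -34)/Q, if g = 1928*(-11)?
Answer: -11938466451/1900 ≈ -6.2834e+6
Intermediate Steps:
g = -21208
Q = -1/43037 (Q = 1/(-43037) = -1/43037 ≈ -2.3236e-5)
g/15200 + p(173, -34)/Q = -21208/15200 + 146/(-1/43037) = -21208*1/15200 + 146*(-43037) = -2651/1900 - 6283402 = -11938466451/1900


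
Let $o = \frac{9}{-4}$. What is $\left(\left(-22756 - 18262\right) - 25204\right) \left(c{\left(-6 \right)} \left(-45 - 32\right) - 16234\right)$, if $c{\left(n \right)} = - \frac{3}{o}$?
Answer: $1081846740$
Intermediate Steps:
$o = - \frac{9}{4}$ ($o = 9 \left(- \frac{1}{4}\right) = - \frac{9}{4} \approx -2.25$)
$c{\left(n \right)} = \frac{4}{3}$ ($c{\left(n \right)} = - \frac{3}{- \frac{9}{4}} = \left(-3\right) \left(- \frac{4}{9}\right) = \frac{4}{3}$)
$\left(\left(-22756 - 18262\right) - 25204\right) \left(c{\left(-6 \right)} \left(-45 - 32\right) - 16234\right) = \left(\left(-22756 - 18262\right) - 25204\right) \left(\frac{4 \left(-45 - 32\right)}{3} - 16234\right) = \left(-41018 - 25204\right) \left(\frac{4}{3} \left(-77\right) - 16234\right) = - 66222 \left(- \frac{308}{3} - 16234\right) = \left(-66222\right) \left(- \frac{49010}{3}\right) = 1081846740$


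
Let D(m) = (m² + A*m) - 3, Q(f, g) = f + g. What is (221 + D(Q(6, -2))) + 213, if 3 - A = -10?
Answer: 499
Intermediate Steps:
A = 13 (A = 3 - 1*(-10) = 3 + 10 = 13)
D(m) = -3 + m² + 13*m (D(m) = (m² + 13*m) - 3 = -3 + m² + 13*m)
(221 + D(Q(6, -2))) + 213 = (221 + (-3 + (6 - 2)² + 13*(6 - 2))) + 213 = (221 + (-3 + 4² + 13*4)) + 213 = (221 + (-3 + 16 + 52)) + 213 = (221 + 65) + 213 = 286 + 213 = 499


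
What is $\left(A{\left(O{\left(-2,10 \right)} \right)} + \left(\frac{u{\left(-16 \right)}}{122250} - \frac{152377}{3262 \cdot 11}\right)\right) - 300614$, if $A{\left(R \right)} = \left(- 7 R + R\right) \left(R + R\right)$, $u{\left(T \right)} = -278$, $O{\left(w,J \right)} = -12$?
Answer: $- \frac{663132172771223}{2193287250} \approx -3.0235 \cdot 10^{5}$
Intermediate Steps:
$A{\left(R \right)} = - 12 R^{2}$ ($A{\left(R \right)} = - 6 R 2 R = - 12 R^{2}$)
$\left(A{\left(O{\left(-2,10 \right)} \right)} + \left(\frac{u{\left(-16 \right)}}{122250} - \frac{152377}{3262 \cdot 11}\right)\right) - 300614 = \left(- 12 \left(-12\right)^{2} - \left(\frac{139}{61125} + \frac{152377}{35882}\right)\right) - 300614 = \left(\left(-12\right) 144 - \left(\frac{139}{61125} + \frac{152377}{35882}\right)\right) - 300614 = \left(-1728 - \frac{9319031723}{2193287250}\right) - 300614 = - \frac{3799319399723}{2193287250} - 300614 = - \frac{663132172771223}{2193287250}$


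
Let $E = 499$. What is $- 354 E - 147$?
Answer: $-176793$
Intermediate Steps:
$- 354 E - 147 = \left(-354\right) 499 - 147 = -176646 - 147 = -176793$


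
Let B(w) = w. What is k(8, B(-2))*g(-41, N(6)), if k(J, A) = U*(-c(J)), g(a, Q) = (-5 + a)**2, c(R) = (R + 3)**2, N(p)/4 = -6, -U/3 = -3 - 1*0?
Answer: -2304324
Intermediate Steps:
U = 9 (U = -3*(-3 - 1*0) = -3*(-3 + 0) = -3*(-3) = 9)
N(p) = -24 (N(p) = 4*(-6) = -24)
c(R) = (3 + R)**2
k(J, A) = -9*(3 + J)**2 (k(J, A) = 9*(-(3 + J)**2) = -9*(3 + J)**2)
k(8, B(-2))*g(-41, N(6)) = (-9*(3 + 8)**2)*(-5 - 41)**2 = -9*11**2*(-46)**2 = -9*121*2116 = -1089*2116 = -2304324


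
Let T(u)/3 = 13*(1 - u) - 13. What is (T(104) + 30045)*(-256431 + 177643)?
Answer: -2047621332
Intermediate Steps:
T(u) = -39*u (T(u) = 3*(13*(1 - u) - 13) = 3*((13 - 13*u) - 13) = 3*(-13*u) = -39*u)
(T(104) + 30045)*(-256431 + 177643) = (-39*104 + 30045)*(-256431 + 177643) = (-4056 + 30045)*(-78788) = 25989*(-78788) = -2047621332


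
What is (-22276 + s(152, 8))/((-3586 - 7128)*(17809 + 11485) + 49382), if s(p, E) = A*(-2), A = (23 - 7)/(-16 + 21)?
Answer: 55706/784516335 ≈ 7.1007e-5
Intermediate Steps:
A = 16/5 ≈ 3.2000
s(p, E) = -32/5 (s(p, E) = (16/5)*(-2) = -32/5)
(-22276 + s(152, 8))/((-3586 - 7128)*(17809 + 11485) + 49382) = (-22276 - 32/5)/((-3586 - 7128)*(17809 + 11485) + 49382) = -111412/(5*(-10714*29294 + 49382)) = -111412/(5*(-313855916 + 49382)) = -111412/5/(-313806534) = -111412/5*(-1/313806534) = 55706/784516335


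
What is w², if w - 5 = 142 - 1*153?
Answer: 36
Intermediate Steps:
w = -6 (w = 5 + (142 - 1*153) = 5 + (142 - 153) = 5 - 11 = -6)
w² = (-6)² = 36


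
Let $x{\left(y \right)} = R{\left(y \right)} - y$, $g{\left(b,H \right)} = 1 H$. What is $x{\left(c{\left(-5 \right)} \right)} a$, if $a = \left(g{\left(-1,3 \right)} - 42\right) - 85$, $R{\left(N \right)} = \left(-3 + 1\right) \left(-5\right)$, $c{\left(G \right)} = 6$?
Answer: $-496$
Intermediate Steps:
$g{\left(b,H \right)} = H$
$R{\left(N \right)} = 10$ ($R{\left(N \right)} = \left(-2\right) \left(-5\right) = 10$)
$a = -124$ ($a = \left(3 - 42\right) - 85 = -39 - 85 = -124$)
$x{\left(y \right)} = 10 - y$
$x{\left(c{\left(-5 \right)} \right)} a = \left(10 - 6\right) \left(-124\right) = 4 \left(-124\right) = -496$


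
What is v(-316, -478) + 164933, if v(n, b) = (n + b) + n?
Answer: 163823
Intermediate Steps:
v(n, b) = b + 2*n (v(n, b) = (b + n) + n = b + 2*n)
v(-316, -478) + 164933 = (-478 + 2*(-316)) + 164933 = (-478 - 632) + 164933 = -1110 + 164933 = 163823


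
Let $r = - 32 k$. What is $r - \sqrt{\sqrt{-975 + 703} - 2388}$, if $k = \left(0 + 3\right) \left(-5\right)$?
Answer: $480 - 2 \sqrt{-597 + i \sqrt{17}} \approx 479.83 - 48.867 i$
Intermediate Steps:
$k = -15$ ($k = 3 \left(-5\right) = -15$)
$r = 480$ ($r = \left(-32\right) \left(-15\right) = 480$)
$r - \sqrt{\sqrt{-975 + 703} - 2388} = 480 - \sqrt{\sqrt{-975 + 703} - 2388} = 480 - \sqrt{\sqrt{-272} - 2388} = 480 - \sqrt{4 i \sqrt{17} - 2388} = 480 - \sqrt{-2388 + 4 i \sqrt{17}}$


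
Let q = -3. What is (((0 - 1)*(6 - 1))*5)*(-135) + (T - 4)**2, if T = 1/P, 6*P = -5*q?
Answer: 84699/25 ≈ 3388.0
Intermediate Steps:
P = 5/2 (P = (-5*(-3))/6 = (1/6)*15 = 5/2 ≈ 2.5000)
T = 2/5 (T = 1/(5/2) = 2/5 ≈ 0.40000)
(((0 - 1)*(6 - 1))*5)*(-135) + (T - 4)**2 = (((0 - 1)*(6 - 1))*5)*(-135) + (2/5 - 4)**2 = (-1*5*5)*(-135) + (-18/5)**2 = -5*5*(-135) + 324/25 = -25*(-135) + 324/25 = 3375 + 324/25 = 84699/25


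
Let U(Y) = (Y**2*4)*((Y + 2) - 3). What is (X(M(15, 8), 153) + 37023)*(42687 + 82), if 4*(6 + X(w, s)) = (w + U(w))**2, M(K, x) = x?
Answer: 36226070073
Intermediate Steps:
U(Y) = 4*Y**2*(-1 + Y) (U(Y) = (4*Y**2)*((2 + Y) - 3) = (4*Y**2)*(-1 + Y) = 4*Y**2*(-1 + Y))
X(w, s) = -6 + (w + 4*w**2*(-1 + w))**2/4
(X(M(15, 8), 153) + 37023)*(42687 + 82) = ((-6 + (1/4)*8**2*(1 + 4*8*(-1 + 8))**2) + 37023)*(42687 + 82) = ((-6 + (1/4)*64*(1 + 4*8*7)**2) + 37023)*42769 = ((-6 + (1/4)*64*(1 + 224)**2) + 37023)*42769 = ((-6 + (1/4)*64*225**2) + 37023)*42769 = ((-6 + (1/4)*64*50625) + 37023)*42769 = ((-6 + 810000) + 37023)*42769 = (809994 + 37023)*42769 = 847017*42769 = 36226070073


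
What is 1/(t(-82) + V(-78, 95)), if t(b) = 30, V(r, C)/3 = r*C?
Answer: -1/22200 ≈ -4.5045e-5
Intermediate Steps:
V(r, C) = 3*C*r (V(r, C) = 3*(r*C) = 3*(C*r) = 3*C*r)
1/(t(-82) + V(-78, 95)) = 1/(30 + 3*95*(-78)) = 1/(30 - 22230) = 1/(-22200) = -1/22200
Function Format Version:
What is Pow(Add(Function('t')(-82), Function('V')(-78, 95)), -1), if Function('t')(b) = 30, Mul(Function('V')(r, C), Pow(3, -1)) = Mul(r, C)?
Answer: Rational(-1, 22200) ≈ -4.5045e-5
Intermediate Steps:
Function('V')(r, C) = Mul(3, C, r) (Function('V')(r, C) = Mul(3, Mul(r, C)) = Mul(3, Mul(C, r)) = Mul(3, C, r))
Pow(Add(Function('t')(-82), Function('V')(-78, 95)), -1) = Pow(Add(30, Mul(3, 95, -78)), -1) = Pow(Add(30, -22230), -1) = Pow(-22200, -1) = Rational(-1, 22200)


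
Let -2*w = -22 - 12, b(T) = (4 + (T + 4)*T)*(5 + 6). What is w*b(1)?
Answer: 1683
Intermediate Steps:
b(T) = 44 + 11*T*(4 + T) (b(T) = (4 + (4 + T)*T)*11 = (4 + T*(4 + T))*11 = 44 + 11*T*(4 + T))
w = 17 (w = -(-22 - 12)/2 = -½*(-34) = 17)
w*b(1) = 17*(44 + 11*1² + 44*1) = 17*(44 + 11*1 + 44) = 17*(44 + 11 + 44) = 17*99 = 1683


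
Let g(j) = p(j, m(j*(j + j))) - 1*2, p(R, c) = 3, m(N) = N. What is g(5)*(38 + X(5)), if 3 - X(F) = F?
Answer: 36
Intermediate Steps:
X(F) = 3 - F
g(j) = 1 (g(j) = 3 - 1*2 = 3 - 2 = 1)
g(5)*(38 + X(5)) = 1*(38 + (3 - 1*5)) = 1*(38 + (3 - 5)) = 1*(38 - 2) = 1*36 = 36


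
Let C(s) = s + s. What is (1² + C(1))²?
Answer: 9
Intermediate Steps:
C(s) = 2*s
(1² + C(1))² = (1² + 2*1)² = (1 + 2)² = 3² = 9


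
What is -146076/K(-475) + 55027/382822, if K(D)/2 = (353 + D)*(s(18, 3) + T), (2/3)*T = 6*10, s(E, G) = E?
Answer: 2390465749/420338556 ≈ 5.6870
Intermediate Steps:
T = 90 (T = 3*(6*10)/2 = (3/2)*60 = 90)
K(D) = 76248 + 216*D (K(D) = 2*((353 + D)*(18 + 90)) = 2*((353 + D)*108) = 2*(38124 + 108*D) = 76248 + 216*D)
-146076/K(-475) + 55027/382822 = -146076/(76248 + 216*(-475)) + 55027/382822 = -146076/(76248 - 102600) + 55027*(1/382822) = -146076/(-26352) + 55027/382822 = -146076*(-1/26352) + 55027/382822 = 12173/2196 + 55027/382822 = 2390465749/420338556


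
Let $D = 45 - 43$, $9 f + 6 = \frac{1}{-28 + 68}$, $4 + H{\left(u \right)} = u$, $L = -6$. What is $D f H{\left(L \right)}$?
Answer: $\frac{239}{18} \approx 13.278$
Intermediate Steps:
$H{\left(u \right)} = -4 + u$
$f = - \frac{239}{360}$ ($f = - \frac{2}{3} + \frac{1}{9 \left(-28 + 68\right)} = - \frac{2}{3} + \frac{1}{9 \cdot 40} = - \frac{2}{3} + \frac{1}{9} \cdot \frac{1}{40} = - \frac{2}{3} + \frac{1}{360} = - \frac{239}{360} \approx -0.66389$)
$D = 2$ ($D = 45 - 43 = 2$)
$D f H{\left(L \right)} = 2 \left(- \frac{239}{360}\right) \left(-4 - 6\right) = \left(- \frac{239}{180}\right) \left(-10\right) = \frac{239}{18}$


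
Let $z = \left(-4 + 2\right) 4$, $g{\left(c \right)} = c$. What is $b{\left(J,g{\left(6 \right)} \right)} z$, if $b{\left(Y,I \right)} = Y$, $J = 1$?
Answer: $-8$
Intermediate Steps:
$z = -8$ ($z = \left(-2\right) 4 = -8$)
$b{\left(J,g{\left(6 \right)} \right)} z = 1 \left(-8\right) = -8$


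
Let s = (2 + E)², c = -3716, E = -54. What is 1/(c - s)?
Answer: -1/6420 ≈ -0.00015576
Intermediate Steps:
s = 2704 (s = (2 - 54)² = (-52)² = 2704)
1/(c - s) = 1/(-3716 - 1*2704) = 1/(-3716 - 2704) = 1/(-6420) = -1/6420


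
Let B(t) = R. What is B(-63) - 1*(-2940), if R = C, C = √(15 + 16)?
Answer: 2940 + √31 ≈ 2945.6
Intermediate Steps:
C = √31 ≈ 5.5678
R = √31 ≈ 5.5678
B(t) = √31
B(-63) - 1*(-2940) = √31 - 1*(-2940) = √31 + 2940 = 2940 + √31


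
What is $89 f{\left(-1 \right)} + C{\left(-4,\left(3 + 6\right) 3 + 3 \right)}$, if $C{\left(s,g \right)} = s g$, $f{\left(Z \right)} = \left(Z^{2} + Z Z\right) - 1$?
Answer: $-31$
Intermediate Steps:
$f{\left(Z \right)} = -1 + 2 Z^{2}$ ($f{\left(Z \right)} = \left(Z^{2} + Z^{2}\right) - 1 = 2 Z^{2} - 1 = -1 + 2 Z^{2}$)
$C{\left(s,g \right)} = g s$
$89 f{\left(-1 \right)} + C{\left(-4,\left(3 + 6\right) 3 + 3 \right)} = 89 \left(-1 + 2 \left(-1\right)^{2}\right) + \left(\left(3 + 6\right) 3 + 3\right) \left(-4\right) = 89 \left(-1 + 2 \cdot 1\right) + \left(9 \cdot 3 + 3\right) \left(-4\right) = 89 \left(-1 + 2\right) + \left(27 + 3\right) \left(-4\right) = 89 \cdot 1 + 30 \left(-4\right) = 89 - 120 = -31$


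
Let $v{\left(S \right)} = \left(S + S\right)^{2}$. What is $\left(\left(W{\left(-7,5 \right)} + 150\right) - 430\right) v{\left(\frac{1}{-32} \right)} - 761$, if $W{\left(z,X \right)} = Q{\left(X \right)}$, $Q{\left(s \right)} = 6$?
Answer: $- \frac{97545}{128} \approx -762.07$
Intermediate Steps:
$W{\left(z,X \right)} = 6$
$v{\left(S \right)} = 4 S^{2}$ ($v{\left(S \right)} = \left(2 S\right)^{2} = 4 S^{2}$)
$\left(\left(W{\left(-7,5 \right)} + 150\right) - 430\right) v{\left(\frac{1}{-32} \right)} - 761 = \left(\left(6 + 150\right) - 430\right) 4 \left(\frac{1}{-32}\right)^{2} - 761 = \left(156 - 430\right) 4 \left(- \frac{1}{32}\right)^{2} - 761 = - 274 \cdot 4 \cdot \frac{1}{1024} - 761 = \left(-274\right) \frac{1}{256} - 761 = - \frac{137}{128} - 761 = - \frac{97545}{128}$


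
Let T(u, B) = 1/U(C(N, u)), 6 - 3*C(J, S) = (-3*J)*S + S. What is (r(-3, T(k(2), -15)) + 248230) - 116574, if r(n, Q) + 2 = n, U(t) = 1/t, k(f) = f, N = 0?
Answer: 131651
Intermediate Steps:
C(J, S) = 2 - S/3 + J*S (C(J, S) = 2 - ((-3*J)*S + S)/3 = 2 - (-3*J*S + S)/3 = 2 - (S - 3*J*S)/3 = 2 + (-S/3 + J*S) = 2 - S/3 + J*S)
U(t) = 1/t
T(u, B) = 2 - u/3 (T(u, B) = 1/(1/(2 - u/3 + 0*u)) = 1/(1/(2 - u/3 + 0)) = 1/(1/(2 - u/3)) = 2 - u/3)
r(n, Q) = -2 + n
(r(-3, T(k(2), -15)) + 248230) - 116574 = ((-2 - 3) + 248230) - 116574 = (-5 + 248230) - 116574 = 248225 - 116574 = 131651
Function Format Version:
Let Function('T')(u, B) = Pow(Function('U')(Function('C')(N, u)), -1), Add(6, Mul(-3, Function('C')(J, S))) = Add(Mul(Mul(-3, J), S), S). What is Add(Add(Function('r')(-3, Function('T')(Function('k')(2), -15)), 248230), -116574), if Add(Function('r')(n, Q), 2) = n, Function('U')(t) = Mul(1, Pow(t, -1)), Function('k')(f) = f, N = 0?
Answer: 131651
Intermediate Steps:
Function('C')(J, S) = Add(2, Mul(Rational(-1, 3), S), Mul(J, S)) (Function('C')(J, S) = Add(2, Mul(Rational(-1, 3), Add(Mul(Mul(-3, J), S), S))) = Add(2, Mul(Rational(-1, 3), Add(Mul(-3, J, S), S))) = Add(2, Mul(Rational(-1, 3), Add(S, Mul(-3, J, S)))) = Add(2, Add(Mul(Rational(-1, 3), S), Mul(J, S))) = Add(2, Mul(Rational(-1, 3), S), Mul(J, S)))
Function('U')(t) = Pow(t, -1)
Function('T')(u, B) = Add(2, Mul(Rational(-1, 3), u)) (Function('T')(u, B) = Pow(Pow(Add(2, Mul(Rational(-1, 3), u), Mul(0, u)), -1), -1) = Pow(Pow(Add(2, Mul(Rational(-1, 3), u), 0), -1), -1) = Pow(Pow(Add(2, Mul(Rational(-1, 3), u)), -1), -1) = Add(2, Mul(Rational(-1, 3), u)))
Function('r')(n, Q) = Add(-2, n)
Add(Add(Function('r')(-3, Function('T')(Function('k')(2), -15)), 248230), -116574) = Add(Add(Add(-2, -3), 248230), -116574) = Add(Add(-5, 248230), -116574) = Add(248225, -116574) = 131651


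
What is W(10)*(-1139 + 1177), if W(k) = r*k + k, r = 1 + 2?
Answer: 1520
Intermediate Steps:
r = 3
W(k) = 4*k (W(k) = 3*k + k = 4*k)
W(10)*(-1139 + 1177) = (4*10)*(-1139 + 1177) = 40*38 = 1520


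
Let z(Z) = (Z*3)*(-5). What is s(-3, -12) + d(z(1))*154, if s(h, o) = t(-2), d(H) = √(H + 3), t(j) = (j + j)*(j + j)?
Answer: 16 + 308*I*√3 ≈ 16.0 + 533.47*I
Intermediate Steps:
z(Z) = -15*Z (z(Z) = (3*Z)*(-5) = -15*Z)
t(j) = 4*j² (t(j) = (2*j)*(2*j) = 4*j²)
d(H) = √(3 + H)
s(h, o) = 16 (s(h, o) = 4*(-2)² = 4*4 = 16)
s(-3, -12) + d(z(1))*154 = 16 + √(3 - 15*1)*154 = 16 + √(3 - 15)*154 = 16 + √(-12)*154 = 16 + (2*I*√3)*154 = 16 + 308*I*√3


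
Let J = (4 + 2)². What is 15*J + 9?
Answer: 549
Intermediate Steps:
J = 36 (J = 6² = 36)
15*J + 9 = 15*36 + 9 = 540 + 9 = 549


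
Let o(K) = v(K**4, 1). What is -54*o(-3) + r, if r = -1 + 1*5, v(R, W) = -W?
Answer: 58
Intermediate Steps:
o(K) = -1 (o(K) = -1*1 = -1)
r = 4 (r = -1 + 5 = 4)
-54*o(-3) + r = -54*(-1) + 4 = 54 + 4 = 58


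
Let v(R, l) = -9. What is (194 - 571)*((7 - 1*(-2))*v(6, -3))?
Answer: 30537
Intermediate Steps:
(194 - 571)*((7 - 1*(-2))*v(6, -3)) = (194 - 571)*((7 - 1*(-2))*(-9)) = -377*(7 + 2)*(-9) = -3393*(-9) = -377*(-81) = 30537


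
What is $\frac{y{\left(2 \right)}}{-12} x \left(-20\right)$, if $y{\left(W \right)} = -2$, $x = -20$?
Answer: $\frac{200}{3} \approx 66.667$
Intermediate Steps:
$\frac{y{\left(2 \right)}}{-12} x \left(-20\right) = - \frac{2}{-12} \left(-20\right) \left(-20\right) = \left(-2\right) \left(- \frac{1}{12}\right) \left(-20\right) \left(-20\right) = \frac{1}{6} \left(-20\right) \left(-20\right) = \left(- \frac{10}{3}\right) \left(-20\right) = \frac{200}{3}$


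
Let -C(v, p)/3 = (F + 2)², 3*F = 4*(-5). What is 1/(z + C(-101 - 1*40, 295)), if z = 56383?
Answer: 3/168953 ≈ 1.7756e-5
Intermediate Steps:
F = -20/3 (F = (4*(-5))/3 = (⅓)*(-20) = -20/3 ≈ -6.6667)
C(v, p) = -196/3 (C(v, p) = -3*(-20/3 + 2)² = -3*(-14/3)² = -3*196/9 = -196/3)
1/(z + C(-101 - 1*40, 295)) = 1/(56383 - 196/3) = 1/(168953/3) = 3/168953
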